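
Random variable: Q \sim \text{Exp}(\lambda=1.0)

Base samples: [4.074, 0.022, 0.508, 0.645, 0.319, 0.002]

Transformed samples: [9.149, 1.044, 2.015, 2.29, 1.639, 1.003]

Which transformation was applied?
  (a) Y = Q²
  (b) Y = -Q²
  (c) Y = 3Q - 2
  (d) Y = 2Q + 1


Checking option (d) Y = 2Q + 1:
  Q = 4.074 -> Y = 9.149 ✓
  Q = 0.022 -> Y = 1.044 ✓
  Q = 0.508 -> Y = 2.015 ✓
All samples match this transformation.

(d) 2Q + 1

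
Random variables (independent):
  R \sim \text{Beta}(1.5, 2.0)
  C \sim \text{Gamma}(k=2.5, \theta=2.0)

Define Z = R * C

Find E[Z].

For independent RVs: E[XY] = E[X]*E[Y]
E[R] = 0.42857143
E[C] = 5
E[Z] = 0.42857143 * 5 = 2.1428571

2.1428571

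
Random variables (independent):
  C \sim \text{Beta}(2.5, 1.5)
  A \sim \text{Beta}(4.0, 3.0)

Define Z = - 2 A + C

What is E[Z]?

E[Z] = 1*E[C] - 2*E[A]
E[C] = 0.625
E[A] = 0.57142857
E[Z] = 1*0.625 - 2*0.57142857 = -0.51785714

-0.51785714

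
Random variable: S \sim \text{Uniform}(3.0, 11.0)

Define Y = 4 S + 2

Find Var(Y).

For Y = aS + b: Var(Y) = a² * Var(S)
Var(S) = (11 - 3)^2/12 = 5.3333333
Var(Y) = 4² * 5.3333333 = 16 * 5.3333333 = 85.333333

85.333333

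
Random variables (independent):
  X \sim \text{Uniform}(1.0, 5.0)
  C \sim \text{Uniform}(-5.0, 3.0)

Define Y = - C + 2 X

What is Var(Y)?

For independent RVs: Var(aX + bY) = a²Var(X) + b²Var(Y)
Var(X) = 1.3333333
Var(C) = 5.3333333
Var(Y) = 2²*1.3333333 + (-1)²*5.3333333
= 4*1.3333333 + 1*5.3333333 = 10.666667

10.666667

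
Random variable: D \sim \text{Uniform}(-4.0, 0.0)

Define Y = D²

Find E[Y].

E[D²] = Var(D) + (E[D])² = 1.3333333 + 4 = 5.3333333

5.3333333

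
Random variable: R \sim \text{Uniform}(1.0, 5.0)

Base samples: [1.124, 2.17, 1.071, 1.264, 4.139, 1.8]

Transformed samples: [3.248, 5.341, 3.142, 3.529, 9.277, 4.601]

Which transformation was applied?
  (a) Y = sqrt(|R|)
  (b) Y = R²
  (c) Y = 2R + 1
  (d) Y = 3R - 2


Checking option (c) Y = 2R + 1:
  R = 1.124 -> Y = 3.248 ✓
  R = 2.17 -> Y = 5.341 ✓
  R = 1.071 -> Y = 3.142 ✓
All samples match this transformation.

(c) 2R + 1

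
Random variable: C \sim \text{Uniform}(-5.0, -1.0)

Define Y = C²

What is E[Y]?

Using E[X²] = Var(X) + (E[X])²:
E[C] = -3
Var(C) = (-1 + 5)^2/12 = 1.3333333
E[C²] = 1.3333333 + (-3)² = 1.3333333 + 9 = 10.333333

10.333333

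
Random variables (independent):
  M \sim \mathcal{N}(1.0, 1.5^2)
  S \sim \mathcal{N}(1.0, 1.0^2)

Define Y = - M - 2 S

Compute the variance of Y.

For independent RVs: Var(aX + bY) = a²Var(X) + b²Var(Y)
Var(M) = 2.25
Var(S) = 1
Var(Y) = (-1)²*2.25 + (-2)²*1
= 1*2.25 + 4*1 = 6.25

6.25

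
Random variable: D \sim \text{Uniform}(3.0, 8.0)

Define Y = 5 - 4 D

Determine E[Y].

For Y = -4D + 5:
E[Y] = -4 * E[D] + 5
E[D] = (3 + 8)/2 = 5.5
E[Y] = -4 * 5.5 + 5 = -17

-17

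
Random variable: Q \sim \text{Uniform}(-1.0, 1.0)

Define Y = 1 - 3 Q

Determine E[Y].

For Y = -3Q + 1:
E[Y] = -3 * E[Q] + 1
E[Q] = (-1 + 1)/2 = 0
E[Y] = -3 * 0 + 1 = 1

1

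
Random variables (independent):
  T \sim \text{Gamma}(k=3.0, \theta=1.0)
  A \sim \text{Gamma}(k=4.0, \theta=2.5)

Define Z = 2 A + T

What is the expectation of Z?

E[Z] = 1*E[T] + 2*E[A]
E[T] = 3
E[A] = 10
E[Z] = 1*3 + 2*10 = 23

23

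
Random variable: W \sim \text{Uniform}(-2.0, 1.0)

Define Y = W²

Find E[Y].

Using E[X²] = Var(X) + (E[X])²:
E[W] = -0.5
Var(W) = (1 + 2)^2/12 = 0.75
E[W²] = 0.75 + (-0.5)² = 0.75 + 0.25 = 1

1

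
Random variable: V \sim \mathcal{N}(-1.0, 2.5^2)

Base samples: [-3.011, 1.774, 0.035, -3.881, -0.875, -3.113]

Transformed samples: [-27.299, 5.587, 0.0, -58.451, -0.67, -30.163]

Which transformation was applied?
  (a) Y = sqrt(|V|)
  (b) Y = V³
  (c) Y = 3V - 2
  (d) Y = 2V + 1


Checking option (b) Y = V³:
  V = -3.011 -> Y = -27.299 ✓
  V = 1.774 -> Y = 5.587 ✓
  V = 0.035 -> Y = 0.0 ✓
All samples match this transformation.

(b) V³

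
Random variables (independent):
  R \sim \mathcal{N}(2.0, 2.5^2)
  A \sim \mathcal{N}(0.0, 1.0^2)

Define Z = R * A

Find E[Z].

For independent RVs: E[XY] = E[X]*E[Y]
E[R] = 2
E[A] = 0
E[Z] = 2 * 0 = 0

0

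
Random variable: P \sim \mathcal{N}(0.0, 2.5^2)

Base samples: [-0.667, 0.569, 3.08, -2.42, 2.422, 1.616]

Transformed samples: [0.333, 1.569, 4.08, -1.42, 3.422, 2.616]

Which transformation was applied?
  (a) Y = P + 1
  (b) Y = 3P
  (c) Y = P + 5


Checking option (a) Y = P + 1:
  P = -0.667 -> Y = 0.333 ✓
  P = 0.569 -> Y = 1.569 ✓
  P = 3.08 -> Y = 4.08 ✓
All samples match this transformation.

(a) P + 1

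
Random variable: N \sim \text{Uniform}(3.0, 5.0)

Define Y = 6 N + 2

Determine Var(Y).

For Y = aN + b: Var(Y) = a² * Var(N)
Var(N) = (5 - 3)^2/12 = 0.33333333
Var(Y) = 6² * 0.33333333 = 36 * 0.33333333 = 12

12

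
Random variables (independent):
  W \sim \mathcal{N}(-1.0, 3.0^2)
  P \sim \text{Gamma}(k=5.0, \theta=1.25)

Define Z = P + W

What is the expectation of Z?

E[Z] = 1*E[W] + 1*E[P]
E[W] = -1
E[P] = 6.25
E[Z] = 1*(-1) + 1*6.25 = 5.25

5.25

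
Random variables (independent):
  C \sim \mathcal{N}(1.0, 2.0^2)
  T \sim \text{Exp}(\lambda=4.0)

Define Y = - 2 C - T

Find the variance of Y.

For independent RVs: Var(aX + bY) = a²Var(X) + b²Var(Y)
Var(C) = 4
Var(T) = 0.0625
Var(Y) = (-2)²*4 + (-1)²*0.0625
= 4*4 + 1*0.0625 = 16.0625

16.0625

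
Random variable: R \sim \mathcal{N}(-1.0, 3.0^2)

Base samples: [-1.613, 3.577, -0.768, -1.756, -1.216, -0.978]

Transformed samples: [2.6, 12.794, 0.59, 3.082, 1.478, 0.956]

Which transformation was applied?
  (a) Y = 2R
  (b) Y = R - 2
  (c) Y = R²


Checking option (c) Y = R²:
  R = -1.613 -> Y = 2.6 ✓
  R = 3.577 -> Y = 12.794 ✓
  R = -0.768 -> Y = 0.59 ✓
All samples match this transformation.

(c) R²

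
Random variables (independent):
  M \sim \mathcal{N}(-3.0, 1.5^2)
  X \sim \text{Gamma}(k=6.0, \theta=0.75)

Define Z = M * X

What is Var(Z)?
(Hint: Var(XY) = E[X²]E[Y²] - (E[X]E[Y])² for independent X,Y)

Var(XY) = E[X²]E[Y²] - (E[X]E[Y])²
E[M] = -3, Var(M) = 2.25
E[X] = 4.5, Var(X) = 3.375
E[M²] = 2.25 + (-3)² = 11.25
E[X²] = 3.375 + 4.5² = 23.625
Var(Z) = 11.25*23.625 - (-3*4.5)²
= 265.78125 - 182.25 = 83.53125

83.53125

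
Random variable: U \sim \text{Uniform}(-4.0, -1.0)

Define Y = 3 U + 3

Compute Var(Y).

For Y = aU + b: Var(Y) = a² * Var(U)
Var(U) = (-1 + 4)^2/12 = 0.75
Var(Y) = 3² * 0.75 = 9 * 0.75 = 6.75

6.75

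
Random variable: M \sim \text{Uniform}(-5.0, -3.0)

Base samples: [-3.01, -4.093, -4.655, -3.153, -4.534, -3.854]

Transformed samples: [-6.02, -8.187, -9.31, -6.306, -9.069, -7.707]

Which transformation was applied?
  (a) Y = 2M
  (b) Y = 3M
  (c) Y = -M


Checking option (a) Y = 2M:
  M = -3.01 -> Y = -6.02 ✓
  M = -4.093 -> Y = -8.187 ✓
  M = -4.655 -> Y = -9.31 ✓
All samples match this transformation.

(a) 2M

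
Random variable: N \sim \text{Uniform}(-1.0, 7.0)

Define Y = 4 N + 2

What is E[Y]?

For Y = 4N + 2:
E[Y] = 4 * E[N] + 2
E[N] = (-1 + 7)/2 = 3
E[Y] = 4 * 3 + 2 = 14

14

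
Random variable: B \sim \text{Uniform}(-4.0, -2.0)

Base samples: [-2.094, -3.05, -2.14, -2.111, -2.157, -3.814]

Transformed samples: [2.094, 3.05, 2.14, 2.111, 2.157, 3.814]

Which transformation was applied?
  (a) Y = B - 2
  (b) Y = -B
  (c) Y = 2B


Checking option (b) Y = -B:
  B = -2.094 -> Y = 2.094 ✓
  B = -3.05 -> Y = 3.05 ✓
  B = -2.14 -> Y = 2.14 ✓
All samples match this transformation.

(b) -B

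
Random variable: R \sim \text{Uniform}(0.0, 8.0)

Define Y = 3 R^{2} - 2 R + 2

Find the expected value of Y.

E[Y] = 3*E[R²] - 2*E[R] + 2
E[R] = 4
E[R²] = Var(R) + (E[R])² = 5.3333333 + 16 = 21.333333
E[Y] = 3*21.333333 - 2*4 + 2 = 58

58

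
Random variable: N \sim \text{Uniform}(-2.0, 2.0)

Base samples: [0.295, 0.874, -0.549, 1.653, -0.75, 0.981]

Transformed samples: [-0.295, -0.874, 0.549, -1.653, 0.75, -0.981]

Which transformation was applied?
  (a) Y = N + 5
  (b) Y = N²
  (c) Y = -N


Checking option (c) Y = -N:
  N = 0.295 -> Y = -0.295 ✓
  N = 0.874 -> Y = -0.874 ✓
  N = -0.549 -> Y = 0.549 ✓
All samples match this transformation.

(c) -N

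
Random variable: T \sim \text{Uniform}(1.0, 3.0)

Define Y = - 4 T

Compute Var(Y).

For Y = aT + b: Var(Y) = a² * Var(T)
Var(T) = (3 - 1)^2/12 = 0.33333333
Var(Y) = (-4)² * 0.33333333 = 16 * 0.33333333 = 5.3333333

5.3333333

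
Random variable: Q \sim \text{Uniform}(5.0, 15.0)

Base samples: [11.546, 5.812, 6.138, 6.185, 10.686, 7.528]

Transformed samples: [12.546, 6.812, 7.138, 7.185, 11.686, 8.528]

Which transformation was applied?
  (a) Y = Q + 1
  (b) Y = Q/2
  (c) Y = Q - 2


Checking option (a) Y = Q + 1:
  Q = 11.546 -> Y = 12.546 ✓
  Q = 5.812 -> Y = 6.812 ✓
  Q = 6.138 -> Y = 7.138 ✓
All samples match this transformation.

(a) Q + 1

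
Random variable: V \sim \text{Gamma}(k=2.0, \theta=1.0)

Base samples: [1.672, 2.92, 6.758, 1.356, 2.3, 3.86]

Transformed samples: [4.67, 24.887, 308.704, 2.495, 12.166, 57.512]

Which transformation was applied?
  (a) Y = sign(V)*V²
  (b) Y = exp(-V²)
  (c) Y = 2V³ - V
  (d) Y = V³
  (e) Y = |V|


Checking option (d) Y = V³:
  V = 1.672 -> Y = 4.67 ✓
  V = 2.92 -> Y = 24.887 ✓
  V = 6.758 -> Y = 308.704 ✓
All samples match this transformation.

(d) V³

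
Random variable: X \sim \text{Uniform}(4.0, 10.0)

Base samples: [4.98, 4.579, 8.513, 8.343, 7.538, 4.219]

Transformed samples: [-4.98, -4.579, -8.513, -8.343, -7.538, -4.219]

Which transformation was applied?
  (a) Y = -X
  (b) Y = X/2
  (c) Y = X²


Checking option (a) Y = -X:
  X = 4.98 -> Y = -4.98 ✓
  X = 4.579 -> Y = -4.579 ✓
  X = 8.513 -> Y = -8.513 ✓
All samples match this transformation.

(a) -X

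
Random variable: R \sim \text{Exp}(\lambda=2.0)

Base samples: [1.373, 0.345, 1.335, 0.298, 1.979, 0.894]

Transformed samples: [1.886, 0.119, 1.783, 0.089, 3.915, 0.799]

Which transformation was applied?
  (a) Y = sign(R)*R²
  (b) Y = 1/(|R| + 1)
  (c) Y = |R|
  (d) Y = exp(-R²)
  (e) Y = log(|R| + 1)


Checking option (a) Y = sign(R)*R²:
  R = 1.373 -> Y = 1.886 ✓
  R = 0.345 -> Y = 0.119 ✓
  R = 1.335 -> Y = 1.783 ✓
All samples match this transformation.

(a) sign(R)*R²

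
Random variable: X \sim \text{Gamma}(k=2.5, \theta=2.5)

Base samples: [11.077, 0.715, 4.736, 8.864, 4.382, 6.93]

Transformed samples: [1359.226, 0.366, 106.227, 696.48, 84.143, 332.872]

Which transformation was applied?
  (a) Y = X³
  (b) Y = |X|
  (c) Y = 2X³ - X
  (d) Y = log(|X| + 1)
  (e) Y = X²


Checking option (a) Y = X³:
  X = 11.077 -> Y = 1359.226 ✓
  X = 0.715 -> Y = 0.366 ✓
  X = 4.736 -> Y = 106.227 ✓
All samples match this transformation.

(a) X³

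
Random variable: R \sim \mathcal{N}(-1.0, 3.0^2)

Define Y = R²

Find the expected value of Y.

Using E[X²] = Var(X) + (E[X])²:
E[R] = -1
Var(R) = 3.0^2 = 9
E[R²] = 9 + (-1)² = 9 + 1 = 10

10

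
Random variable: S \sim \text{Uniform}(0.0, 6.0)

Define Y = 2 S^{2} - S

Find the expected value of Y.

E[Y] = 2*E[S²] - 1*E[S]
E[S] = 3
E[S²] = Var(S) + (E[S])² = 3 + 9 = 12
E[Y] = 2*12 - 1*3 = 21

21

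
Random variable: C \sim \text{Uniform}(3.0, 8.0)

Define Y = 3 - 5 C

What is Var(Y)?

For Y = aC + b: Var(Y) = a² * Var(C)
Var(C) = (8 - 3)^2/12 = 2.0833333
Var(Y) = (-5)² * 2.0833333 = 25 * 2.0833333 = 52.083333

52.083333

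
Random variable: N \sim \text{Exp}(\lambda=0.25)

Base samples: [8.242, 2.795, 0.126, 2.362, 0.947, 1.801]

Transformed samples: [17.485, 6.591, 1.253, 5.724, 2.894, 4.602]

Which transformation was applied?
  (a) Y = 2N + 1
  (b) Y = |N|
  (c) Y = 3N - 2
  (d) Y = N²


Checking option (a) Y = 2N + 1:
  N = 8.242 -> Y = 17.485 ✓
  N = 2.795 -> Y = 6.591 ✓
  N = 0.126 -> Y = 1.253 ✓
All samples match this transformation.

(a) 2N + 1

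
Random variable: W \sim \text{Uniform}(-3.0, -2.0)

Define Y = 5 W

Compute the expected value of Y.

For Y = 5W:
E[Y] = 5 * E[W]
E[W] = (-3 - 2)/2 = -2.5
E[Y] = 5 * (-2.5) = -12.5

-12.5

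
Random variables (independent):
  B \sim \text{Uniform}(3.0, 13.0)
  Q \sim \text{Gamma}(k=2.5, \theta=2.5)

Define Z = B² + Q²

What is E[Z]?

E[Z] = E[B²] + E[Q²]
E[B²] = Var(B) + E[B]² = 8.3333333 + 64 = 72.333333
E[Q²] = Var(Q) + E[Q]² = 15.625 + 39.0625 = 54.6875
E[Z] = 72.333333 + 54.6875 = 127.02083

127.02083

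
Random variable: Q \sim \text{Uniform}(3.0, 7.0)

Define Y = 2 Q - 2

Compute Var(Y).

For Y = aQ + b: Var(Y) = a² * Var(Q)
Var(Q) = (7 - 3)^2/12 = 1.3333333
Var(Y) = 2² * 1.3333333 = 4 * 1.3333333 = 5.3333333

5.3333333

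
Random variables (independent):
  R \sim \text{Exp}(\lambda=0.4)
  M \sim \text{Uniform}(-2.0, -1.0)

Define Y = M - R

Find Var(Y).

For independent RVs: Var(aX + bY) = a²Var(X) + b²Var(Y)
Var(R) = 6.25
Var(M) = 0.083333333
Var(Y) = (-1)²*6.25 + 1²*0.083333333
= 1*6.25 + 1*0.083333333 = 6.3333333

6.3333333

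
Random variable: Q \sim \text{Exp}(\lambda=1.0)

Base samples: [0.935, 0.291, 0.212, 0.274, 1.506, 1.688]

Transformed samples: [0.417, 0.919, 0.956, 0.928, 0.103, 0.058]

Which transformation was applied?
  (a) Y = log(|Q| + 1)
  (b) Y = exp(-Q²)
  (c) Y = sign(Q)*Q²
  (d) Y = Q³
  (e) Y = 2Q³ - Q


Checking option (b) Y = exp(-Q²):
  Q = 0.935 -> Y = 0.417 ✓
  Q = 0.291 -> Y = 0.919 ✓
  Q = 0.212 -> Y = 0.956 ✓
All samples match this transformation.

(b) exp(-Q²)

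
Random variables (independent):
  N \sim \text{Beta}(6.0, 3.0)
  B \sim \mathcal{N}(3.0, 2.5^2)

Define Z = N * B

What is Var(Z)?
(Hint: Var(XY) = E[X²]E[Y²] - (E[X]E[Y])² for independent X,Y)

Var(XY) = E[X²]E[Y²] - (E[X]E[Y])²
E[N] = 0.66666667, Var(N) = 0.022222222
E[B] = 3, Var(B) = 6.25
E[N²] = 0.022222222 + 0.66666667² = 0.46666667
E[B²] = 6.25 + 3² = 15.25
Var(Z) = 0.46666667*15.25 - (0.66666667*3)²
= 7.1166667 - 4 = 3.1166667

3.1166667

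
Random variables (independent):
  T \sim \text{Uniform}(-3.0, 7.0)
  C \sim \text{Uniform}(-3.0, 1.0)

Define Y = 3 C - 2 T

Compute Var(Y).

For independent RVs: Var(aX + bY) = a²Var(X) + b²Var(Y)
Var(T) = 8.3333333
Var(C) = 1.3333333
Var(Y) = (-2)²*8.3333333 + 3²*1.3333333
= 4*8.3333333 + 9*1.3333333 = 45.333333

45.333333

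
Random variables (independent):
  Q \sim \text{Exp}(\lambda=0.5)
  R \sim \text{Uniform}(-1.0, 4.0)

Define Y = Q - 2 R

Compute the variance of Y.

For independent RVs: Var(aX + bY) = a²Var(X) + b²Var(Y)
Var(Q) = 4
Var(R) = 2.0833333
Var(Y) = 1²*4 + (-2)²*2.0833333
= 1*4 + 4*2.0833333 = 12.333333

12.333333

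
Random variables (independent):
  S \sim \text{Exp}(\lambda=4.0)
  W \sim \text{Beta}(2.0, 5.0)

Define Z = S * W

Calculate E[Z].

For independent RVs: E[XY] = E[X]*E[Y]
E[S] = 0.25
E[W] = 0.28571429
E[Z] = 0.25 * 0.28571429 = 0.071428571

0.071428571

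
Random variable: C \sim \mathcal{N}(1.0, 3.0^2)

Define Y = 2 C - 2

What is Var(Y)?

For Y = aC + b: Var(Y) = a² * Var(C)
Var(C) = 3.0^2 = 9
Var(Y) = 2² * 9 = 4 * 9 = 36

36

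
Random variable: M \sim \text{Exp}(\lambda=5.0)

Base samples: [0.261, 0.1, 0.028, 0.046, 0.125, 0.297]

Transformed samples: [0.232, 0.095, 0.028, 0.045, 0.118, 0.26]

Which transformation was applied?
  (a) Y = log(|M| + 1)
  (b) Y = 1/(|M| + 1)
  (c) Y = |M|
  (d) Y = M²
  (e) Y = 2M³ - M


Checking option (a) Y = log(|M| + 1):
  M = 0.261 -> Y = 0.232 ✓
  M = 0.1 -> Y = 0.095 ✓
  M = 0.028 -> Y = 0.028 ✓
All samples match this transformation.

(a) log(|M| + 1)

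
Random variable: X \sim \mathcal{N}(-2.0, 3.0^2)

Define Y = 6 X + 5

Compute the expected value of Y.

For Y = 6X + 5:
E[Y] = 6 * E[X] + 5
E[X] = -2.0 = -2
E[Y] = 6 * (-2) + 5 = -7

-7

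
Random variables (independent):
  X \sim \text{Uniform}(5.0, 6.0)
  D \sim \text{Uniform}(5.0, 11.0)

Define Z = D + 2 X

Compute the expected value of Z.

E[Z] = 2*E[X] + 1*E[D]
E[X] = 5.5
E[D] = 8
E[Z] = 2*5.5 + 1*8 = 19

19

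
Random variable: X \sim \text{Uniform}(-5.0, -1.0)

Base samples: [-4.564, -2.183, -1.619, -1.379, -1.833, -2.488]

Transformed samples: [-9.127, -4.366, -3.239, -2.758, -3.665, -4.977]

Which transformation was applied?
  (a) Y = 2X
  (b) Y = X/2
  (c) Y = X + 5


Checking option (a) Y = 2X:
  X = -4.564 -> Y = -9.127 ✓
  X = -2.183 -> Y = -4.366 ✓
  X = -1.619 -> Y = -3.239 ✓
All samples match this transformation.

(a) 2X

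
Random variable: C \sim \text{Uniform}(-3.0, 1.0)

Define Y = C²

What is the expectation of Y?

Using E[X²] = Var(X) + (E[X])²:
E[C] = -1
Var(C) = (1 + 3)^2/12 = 1.3333333
E[C²] = 1.3333333 + (-1)² = 1.3333333 + 1 = 2.3333333

2.3333333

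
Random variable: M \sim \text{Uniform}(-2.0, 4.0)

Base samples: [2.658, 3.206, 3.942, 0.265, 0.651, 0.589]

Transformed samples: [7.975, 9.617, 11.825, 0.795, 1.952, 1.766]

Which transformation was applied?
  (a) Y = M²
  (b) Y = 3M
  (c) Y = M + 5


Checking option (b) Y = 3M:
  M = 2.658 -> Y = 7.975 ✓
  M = 3.206 -> Y = 9.617 ✓
  M = 3.942 -> Y = 11.825 ✓
All samples match this transformation.

(b) 3M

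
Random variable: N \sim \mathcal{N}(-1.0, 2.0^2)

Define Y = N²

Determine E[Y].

E[N²] = Var(N) + (E[N])² = 4 + 1 = 5

5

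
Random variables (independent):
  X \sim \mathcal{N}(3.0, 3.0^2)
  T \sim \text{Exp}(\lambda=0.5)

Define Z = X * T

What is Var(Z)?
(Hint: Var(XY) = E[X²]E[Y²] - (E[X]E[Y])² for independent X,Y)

Var(XY) = E[X²]E[Y²] - (E[X]E[Y])²
E[X] = 3, Var(X) = 9
E[T] = 2, Var(T) = 4
E[X²] = 9 + 3² = 18
E[T²] = 4 + 2² = 8
Var(Z) = 18*8 - (3*2)²
= 144 - 36 = 108

108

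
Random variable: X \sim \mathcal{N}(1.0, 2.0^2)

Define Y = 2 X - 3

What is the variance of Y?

For Y = aX + b: Var(Y) = a² * Var(X)
Var(X) = 2.0^2 = 4
Var(Y) = 2² * 4 = 4 * 4 = 16

16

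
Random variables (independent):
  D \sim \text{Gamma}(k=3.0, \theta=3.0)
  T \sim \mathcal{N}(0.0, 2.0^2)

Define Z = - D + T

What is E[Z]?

E[Z] = -1*E[D] + 1*E[T]
E[D] = 9
E[T] = 0
E[Z] = -1*9 + 1*0 = -9

-9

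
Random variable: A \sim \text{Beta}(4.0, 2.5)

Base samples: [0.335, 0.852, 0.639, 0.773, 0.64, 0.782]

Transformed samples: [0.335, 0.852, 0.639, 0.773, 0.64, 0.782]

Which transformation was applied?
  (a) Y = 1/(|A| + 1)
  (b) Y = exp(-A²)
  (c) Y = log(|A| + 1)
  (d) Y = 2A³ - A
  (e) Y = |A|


Checking option (e) Y = |A|:
  A = 0.335 -> Y = 0.335 ✓
  A = 0.852 -> Y = 0.852 ✓
  A = 0.639 -> Y = 0.639 ✓
All samples match this transformation.

(e) |A|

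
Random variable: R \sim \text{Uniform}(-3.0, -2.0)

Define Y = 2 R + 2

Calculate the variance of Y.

For Y = aR + b: Var(Y) = a² * Var(R)
Var(R) = (-2 + 3)^2/12 = 0.083333333
Var(Y) = 2² * 0.083333333 = 4 * 0.083333333 = 0.33333333

0.33333333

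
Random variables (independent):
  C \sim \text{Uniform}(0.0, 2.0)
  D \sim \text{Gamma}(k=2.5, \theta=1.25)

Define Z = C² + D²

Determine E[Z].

E[Z] = E[C²] + E[D²]
E[C²] = Var(C) + E[C]² = 0.33333333 + 1 = 1.3333333
E[D²] = Var(D) + E[D]² = 3.90625 + 9.765625 = 13.671875
E[Z] = 1.3333333 + 13.671875 = 15.005208

15.005208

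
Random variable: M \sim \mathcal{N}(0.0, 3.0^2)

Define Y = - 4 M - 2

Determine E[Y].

For Y = -4M - 2:
E[Y] = -4 * E[M] - 2
E[M] = 0.0 = 0
E[Y] = -4 * 0 - 2 = -2

-2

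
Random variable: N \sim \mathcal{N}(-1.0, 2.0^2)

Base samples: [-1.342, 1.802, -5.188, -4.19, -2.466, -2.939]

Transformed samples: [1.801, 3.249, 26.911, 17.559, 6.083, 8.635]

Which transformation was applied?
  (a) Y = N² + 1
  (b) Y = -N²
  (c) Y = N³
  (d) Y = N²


Checking option (d) Y = N²:
  N = -1.342 -> Y = 1.801 ✓
  N = 1.802 -> Y = 3.249 ✓
  N = -5.188 -> Y = 26.911 ✓
All samples match this transformation.

(d) N²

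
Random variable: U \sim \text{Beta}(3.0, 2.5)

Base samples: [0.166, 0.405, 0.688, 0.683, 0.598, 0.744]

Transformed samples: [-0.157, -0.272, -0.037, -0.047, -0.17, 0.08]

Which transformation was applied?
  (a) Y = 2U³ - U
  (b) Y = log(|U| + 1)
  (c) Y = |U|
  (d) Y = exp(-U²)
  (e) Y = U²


Checking option (a) Y = 2U³ - U:
  U = 0.166 -> Y = -0.157 ✓
  U = 0.405 -> Y = -0.272 ✓
  U = 0.688 -> Y = -0.037 ✓
All samples match this transformation.

(a) 2U³ - U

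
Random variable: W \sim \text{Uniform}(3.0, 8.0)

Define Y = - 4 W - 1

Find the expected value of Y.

For Y = -4W - 1:
E[Y] = -4 * E[W] - 1
E[W] = (3 + 8)/2 = 5.5
E[Y] = -4 * 5.5 - 1 = -23

-23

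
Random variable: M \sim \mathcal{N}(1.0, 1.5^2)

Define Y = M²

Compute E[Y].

E[M²] = Var(M) + (E[M])² = 2.25 + 1 = 3.25

3.25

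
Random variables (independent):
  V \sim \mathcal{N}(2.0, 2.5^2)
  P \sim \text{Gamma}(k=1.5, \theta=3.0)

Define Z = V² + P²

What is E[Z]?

E[Z] = E[V²] + E[P²]
E[V²] = Var(V) + E[V]² = 6.25 + 4 = 10.25
E[P²] = Var(P) + E[P]² = 13.5 + 20.25 = 33.75
E[Z] = 10.25 + 33.75 = 44

44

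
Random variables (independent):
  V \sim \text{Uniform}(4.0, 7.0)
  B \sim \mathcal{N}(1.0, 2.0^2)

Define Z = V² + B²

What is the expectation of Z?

E[Z] = E[V²] + E[B²]
E[V²] = Var(V) + E[V]² = 0.75 + 30.25 = 31
E[B²] = Var(B) + E[B]² = 4 + 1 = 5
E[Z] = 31 + 5 = 36

36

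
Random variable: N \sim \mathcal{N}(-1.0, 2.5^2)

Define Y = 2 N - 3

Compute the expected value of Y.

For Y = 2N - 3:
E[Y] = 2 * E[N] - 3
E[N] = -1.0 = -1
E[Y] = 2 * (-1) - 3 = -5

-5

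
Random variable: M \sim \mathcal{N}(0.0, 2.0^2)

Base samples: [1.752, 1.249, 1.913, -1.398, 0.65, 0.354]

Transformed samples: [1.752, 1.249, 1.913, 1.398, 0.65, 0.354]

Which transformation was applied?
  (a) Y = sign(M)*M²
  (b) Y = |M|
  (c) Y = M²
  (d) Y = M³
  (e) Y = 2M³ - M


Checking option (b) Y = |M|:
  M = 1.752 -> Y = 1.752 ✓
  M = 1.249 -> Y = 1.249 ✓
  M = 1.913 -> Y = 1.913 ✓
All samples match this transformation.

(b) |M|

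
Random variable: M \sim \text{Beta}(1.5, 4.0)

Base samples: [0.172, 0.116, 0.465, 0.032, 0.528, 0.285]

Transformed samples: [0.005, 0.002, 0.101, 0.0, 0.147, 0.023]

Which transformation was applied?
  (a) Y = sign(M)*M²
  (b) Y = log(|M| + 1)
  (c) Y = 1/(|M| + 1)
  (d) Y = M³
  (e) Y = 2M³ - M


Checking option (d) Y = M³:
  M = 0.172 -> Y = 0.005 ✓
  M = 0.116 -> Y = 0.002 ✓
  M = 0.465 -> Y = 0.101 ✓
All samples match this transformation.

(d) M³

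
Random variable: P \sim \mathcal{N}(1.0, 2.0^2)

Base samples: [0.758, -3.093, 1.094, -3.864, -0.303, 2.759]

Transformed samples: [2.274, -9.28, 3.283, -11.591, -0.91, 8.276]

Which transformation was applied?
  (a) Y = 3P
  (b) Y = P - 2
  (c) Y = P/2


Checking option (a) Y = 3P:
  P = 0.758 -> Y = 2.274 ✓
  P = -3.093 -> Y = -9.28 ✓
  P = 1.094 -> Y = 3.283 ✓
All samples match this transformation.

(a) 3P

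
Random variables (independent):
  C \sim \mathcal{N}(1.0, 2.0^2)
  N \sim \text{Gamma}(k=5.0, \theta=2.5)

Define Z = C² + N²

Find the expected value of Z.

E[Z] = E[C²] + E[N²]
E[C²] = Var(C) + E[C]² = 4 + 1 = 5
E[N²] = Var(N) + E[N]² = 31.25 + 156.25 = 187.5
E[Z] = 5 + 187.5 = 192.5

192.5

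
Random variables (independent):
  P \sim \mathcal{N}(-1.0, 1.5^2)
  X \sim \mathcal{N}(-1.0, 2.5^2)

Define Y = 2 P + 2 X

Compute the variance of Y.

For independent RVs: Var(aX + bY) = a²Var(X) + b²Var(Y)
Var(P) = 2.25
Var(X) = 6.25
Var(Y) = 2²*2.25 + 2²*6.25
= 4*2.25 + 4*6.25 = 34

34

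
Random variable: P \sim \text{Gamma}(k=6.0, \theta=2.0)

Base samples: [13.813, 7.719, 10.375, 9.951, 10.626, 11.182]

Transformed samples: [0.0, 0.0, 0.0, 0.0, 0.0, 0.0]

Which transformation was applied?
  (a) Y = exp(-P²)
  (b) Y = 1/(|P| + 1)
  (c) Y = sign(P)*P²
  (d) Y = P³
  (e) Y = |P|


Checking option (a) Y = exp(-P²):
  P = 13.813 -> Y = 0.0 ✓
  P = 7.719 -> Y = 0.0 ✓
  P = 10.375 -> Y = 0.0 ✓
All samples match this transformation.

(a) exp(-P²)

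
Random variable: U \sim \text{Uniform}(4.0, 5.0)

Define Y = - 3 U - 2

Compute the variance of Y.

For Y = aU + b: Var(Y) = a² * Var(U)
Var(U) = (5 - 4)^2/12 = 0.083333333
Var(Y) = (-3)² * 0.083333333 = 9 * 0.083333333 = 0.75

0.75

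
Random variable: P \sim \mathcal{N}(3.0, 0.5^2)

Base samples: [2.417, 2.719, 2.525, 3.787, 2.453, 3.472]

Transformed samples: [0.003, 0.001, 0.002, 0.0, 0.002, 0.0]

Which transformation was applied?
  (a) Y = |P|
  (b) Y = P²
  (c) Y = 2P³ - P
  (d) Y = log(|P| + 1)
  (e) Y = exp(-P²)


Checking option (e) Y = exp(-P²):
  P = 2.417 -> Y = 0.003 ✓
  P = 2.719 -> Y = 0.001 ✓
  P = 2.525 -> Y = 0.002 ✓
All samples match this transformation.

(e) exp(-P²)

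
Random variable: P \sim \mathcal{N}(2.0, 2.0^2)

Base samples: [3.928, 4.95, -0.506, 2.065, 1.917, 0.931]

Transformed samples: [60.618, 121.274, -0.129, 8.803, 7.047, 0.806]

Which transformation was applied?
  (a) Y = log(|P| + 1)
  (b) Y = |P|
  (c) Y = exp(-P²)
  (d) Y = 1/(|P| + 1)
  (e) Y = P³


Checking option (e) Y = P³:
  P = 3.928 -> Y = 60.618 ✓
  P = 4.95 -> Y = 121.274 ✓
  P = -0.506 -> Y = -0.129 ✓
All samples match this transformation.

(e) P³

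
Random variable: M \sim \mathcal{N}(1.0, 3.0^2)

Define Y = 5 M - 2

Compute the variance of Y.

For Y = aM + b: Var(Y) = a² * Var(M)
Var(M) = 3.0^2 = 9
Var(Y) = 5² * 9 = 25 * 9 = 225

225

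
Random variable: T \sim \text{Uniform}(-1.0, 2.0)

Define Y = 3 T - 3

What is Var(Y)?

For Y = aT + b: Var(Y) = a² * Var(T)
Var(T) = (2 + 1)^2/12 = 0.75
Var(Y) = 3² * 0.75 = 9 * 0.75 = 6.75

6.75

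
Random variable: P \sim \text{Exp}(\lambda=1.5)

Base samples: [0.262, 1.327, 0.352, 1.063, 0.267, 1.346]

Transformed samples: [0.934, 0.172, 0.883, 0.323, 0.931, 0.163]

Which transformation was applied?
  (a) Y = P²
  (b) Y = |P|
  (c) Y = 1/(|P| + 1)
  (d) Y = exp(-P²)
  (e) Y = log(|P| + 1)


Checking option (d) Y = exp(-P²):
  P = 0.262 -> Y = 0.934 ✓
  P = 1.327 -> Y = 0.172 ✓
  P = 0.352 -> Y = 0.883 ✓
All samples match this transformation.

(d) exp(-P²)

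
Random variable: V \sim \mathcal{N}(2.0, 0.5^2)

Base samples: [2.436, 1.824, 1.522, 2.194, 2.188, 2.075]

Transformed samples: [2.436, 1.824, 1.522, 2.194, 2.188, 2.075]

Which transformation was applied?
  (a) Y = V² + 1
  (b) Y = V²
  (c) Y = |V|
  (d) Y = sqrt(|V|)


Checking option (c) Y = |V|:
  V = 2.436 -> Y = 2.436 ✓
  V = 1.824 -> Y = 1.824 ✓
  V = 1.522 -> Y = 1.522 ✓
All samples match this transformation.

(c) |V|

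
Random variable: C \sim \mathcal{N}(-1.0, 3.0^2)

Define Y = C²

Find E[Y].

Using E[X²] = Var(X) + (E[X])²:
E[C] = -1
Var(C) = 3.0^2 = 9
E[C²] = 9 + (-1)² = 9 + 1 = 10

10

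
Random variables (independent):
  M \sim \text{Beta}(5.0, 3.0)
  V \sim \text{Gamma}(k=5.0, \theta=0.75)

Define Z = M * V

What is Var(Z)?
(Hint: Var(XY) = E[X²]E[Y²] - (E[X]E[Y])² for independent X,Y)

Var(XY) = E[X²]E[Y²] - (E[X]E[Y])²
E[M] = 0.625, Var(M) = 0.026041667
E[V] = 3.75, Var(V) = 2.8125
E[M²] = 0.026041667 + 0.625² = 0.41666667
E[V²] = 2.8125 + 3.75² = 16.875
Var(Z) = 0.41666667*16.875 - (0.625*3.75)²
= 7.03125 - 5.4931641 = 1.5380859

1.5380859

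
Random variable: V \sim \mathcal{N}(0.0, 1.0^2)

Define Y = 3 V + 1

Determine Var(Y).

For Y = aV + b: Var(Y) = a² * Var(V)
Var(V) = 1.0^2 = 1
Var(Y) = 3² * 1 = 9 * 1 = 9

9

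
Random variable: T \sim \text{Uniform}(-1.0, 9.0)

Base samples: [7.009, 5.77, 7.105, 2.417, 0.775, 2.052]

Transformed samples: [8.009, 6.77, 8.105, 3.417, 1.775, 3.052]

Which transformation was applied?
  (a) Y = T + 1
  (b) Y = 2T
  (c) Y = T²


Checking option (a) Y = T + 1:
  T = 7.009 -> Y = 8.009 ✓
  T = 5.77 -> Y = 6.77 ✓
  T = 7.105 -> Y = 8.105 ✓
All samples match this transformation.

(a) T + 1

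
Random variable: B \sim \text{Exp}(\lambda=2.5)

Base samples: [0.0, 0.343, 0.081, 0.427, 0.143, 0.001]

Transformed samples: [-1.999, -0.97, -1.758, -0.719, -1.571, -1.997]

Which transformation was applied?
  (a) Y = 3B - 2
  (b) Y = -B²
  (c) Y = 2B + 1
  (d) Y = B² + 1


Checking option (a) Y = 3B - 2:
  B = 0.0 -> Y = -1.999 ✓
  B = 0.343 -> Y = -0.97 ✓
  B = 0.081 -> Y = -1.758 ✓
All samples match this transformation.

(a) 3B - 2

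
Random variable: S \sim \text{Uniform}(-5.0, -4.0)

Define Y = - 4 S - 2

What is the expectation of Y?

For Y = -4S - 2:
E[Y] = -4 * E[S] - 2
E[S] = (-5 - 4)/2 = -4.5
E[Y] = -4 * (-4.5) - 2 = 16

16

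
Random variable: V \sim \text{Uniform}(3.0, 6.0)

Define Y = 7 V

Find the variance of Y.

For Y = aV + b: Var(Y) = a² * Var(V)
Var(V) = (6 - 3)^2/12 = 0.75
Var(Y) = 7² * 0.75 = 49 * 0.75 = 36.75

36.75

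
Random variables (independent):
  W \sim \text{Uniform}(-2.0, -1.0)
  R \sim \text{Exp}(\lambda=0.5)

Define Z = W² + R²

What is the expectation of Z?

E[Z] = E[W²] + E[R²]
E[W²] = Var(W) + E[W]² = 0.083333333 + 2.25 = 2.3333333
E[R²] = Var(R) + E[R]² = 4 + 4 = 8
E[Z] = 2.3333333 + 8 = 10.333333

10.333333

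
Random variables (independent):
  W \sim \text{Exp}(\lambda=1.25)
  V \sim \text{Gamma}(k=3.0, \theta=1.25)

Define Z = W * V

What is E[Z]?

For independent RVs: E[XY] = E[X]*E[Y]
E[W] = 0.8
E[V] = 3.75
E[Z] = 0.8 * 3.75 = 3

3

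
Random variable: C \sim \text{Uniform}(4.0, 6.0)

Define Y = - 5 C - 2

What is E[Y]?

For Y = -5C - 2:
E[Y] = -5 * E[C] - 2
E[C] = (4 + 6)/2 = 5
E[Y] = -5 * 5 - 2 = -27

-27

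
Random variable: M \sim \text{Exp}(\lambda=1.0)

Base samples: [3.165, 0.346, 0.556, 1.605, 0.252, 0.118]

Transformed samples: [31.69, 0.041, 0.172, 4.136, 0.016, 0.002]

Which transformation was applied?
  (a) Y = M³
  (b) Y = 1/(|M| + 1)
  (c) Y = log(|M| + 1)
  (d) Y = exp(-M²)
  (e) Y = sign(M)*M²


Checking option (a) Y = M³:
  M = 3.165 -> Y = 31.69 ✓
  M = 0.346 -> Y = 0.041 ✓
  M = 0.556 -> Y = 0.172 ✓
All samples match this transformation.

(a) M³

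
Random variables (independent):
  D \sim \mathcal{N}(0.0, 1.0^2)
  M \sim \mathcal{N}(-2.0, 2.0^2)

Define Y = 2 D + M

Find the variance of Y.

For independent RVs: Var(aX + bY) = a²Var(X) + b²Var(Y)
Var(D) = 1
Var(M) = 4
Var(Y) = 2²*1 + 1²*4
= 4*1 + 1*4 = 8

8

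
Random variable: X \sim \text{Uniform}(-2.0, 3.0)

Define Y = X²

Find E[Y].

Using E[X²] = Var(X) + (E[X])²:
E[X] = 0.5
Var(X) = (3 + 2)^2/12 = 2.0833333
E[X²] = 2.0833333 + 0.5² = 2.0833333 + 0.25 = 2.3333333

2.3333333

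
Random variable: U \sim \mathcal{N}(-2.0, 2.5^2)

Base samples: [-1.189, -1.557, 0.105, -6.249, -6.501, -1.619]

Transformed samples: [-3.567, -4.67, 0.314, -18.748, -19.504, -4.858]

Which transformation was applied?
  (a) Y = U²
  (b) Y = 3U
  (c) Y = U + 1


Checking option (b) Y = 3U:
  U = -1.189 -> Y = -3.567 ✓
  U = -1.557 -> Y = -4.67 ✓
  U = 0.105 -> Y = 0.314 ✓
All samples match this transformation.

(b) 3U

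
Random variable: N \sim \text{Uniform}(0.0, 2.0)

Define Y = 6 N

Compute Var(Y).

For Y = aN + b: Var(Y) = a² * Var(N)
Var(N) = (2 - 0)^2/12 = 0.33333333
Var(Y) = 6² * 0.33333333 = 36 * 0.33333333 = 12

12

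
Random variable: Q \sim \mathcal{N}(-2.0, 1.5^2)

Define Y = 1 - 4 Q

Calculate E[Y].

For Y = -4Q + 1:
E[Y] = -4 * E[Q] + 1
E[Q] = -2.0 = -2
E[Y] = -4 * (-2) + 1 = 9

9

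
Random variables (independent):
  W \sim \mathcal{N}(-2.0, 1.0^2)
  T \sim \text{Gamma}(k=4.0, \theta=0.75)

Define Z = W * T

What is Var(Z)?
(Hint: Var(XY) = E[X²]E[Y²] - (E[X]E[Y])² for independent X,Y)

Var(XY) = E[X²]E[Y²] - (E[X]E[Y])²
E[W] = -2, Var(W) = 1
E[T] = 3, Var(T) = 2.25
E[W²] = 1 + (-2)² = 5
E[T²] = 2.25 + 3² = 11.25
Var(Z) = 5*11.25 - (-2*3)²
= 56.25 - 36 = 20.25

20.25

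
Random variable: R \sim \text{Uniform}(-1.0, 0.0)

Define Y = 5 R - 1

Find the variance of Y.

For Y = aR + b: Var(Y) = a² * Var(R)
Var(R) = (0 + 1)^2/12 = 0.083333333
Var(Y) = 5² * 0.083333333 = 25 * 0.083333333 = 2.0833333

2.0833333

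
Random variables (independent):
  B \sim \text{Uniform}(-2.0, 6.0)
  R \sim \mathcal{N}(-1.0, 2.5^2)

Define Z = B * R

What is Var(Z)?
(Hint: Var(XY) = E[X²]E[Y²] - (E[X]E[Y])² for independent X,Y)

Var(XY) = E[X²]E[Y²] - (E[X]E[Y])²
E[B] = 2, Var(B) = 5.3333333
E[R] = -1, Var(R) = 6.25
E[B²] = 5.3333333 + 2² = 9.3333333
E[R²] = 6.25 + (-1)² = 7.25
Var(Z) = 9.3333333*7.25 - (2*(-1))²
= 67.666667 - 4 = 63.666667

63.666667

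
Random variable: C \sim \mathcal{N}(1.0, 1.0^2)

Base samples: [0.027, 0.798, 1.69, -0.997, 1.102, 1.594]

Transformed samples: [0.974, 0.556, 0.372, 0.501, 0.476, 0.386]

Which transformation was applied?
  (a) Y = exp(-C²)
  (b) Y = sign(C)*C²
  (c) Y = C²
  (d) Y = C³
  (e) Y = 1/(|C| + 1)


Checking option (e) Y = 1/(|C| + 1):
  C = 0.027 -> Y = 0.974 ✓
  C = 0.798 -> Y = 0.556 ✓
  C = 1.69 -> Y = 0.372 ✓
All samples match this transformation.

(e) 1/(|C| + 1)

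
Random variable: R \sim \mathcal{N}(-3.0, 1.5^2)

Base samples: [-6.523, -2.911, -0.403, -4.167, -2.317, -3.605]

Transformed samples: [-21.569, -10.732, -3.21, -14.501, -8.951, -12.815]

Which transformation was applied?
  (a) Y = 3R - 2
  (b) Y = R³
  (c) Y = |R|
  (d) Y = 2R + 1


Checking option (a) Y = 3R - 2:
  R = -6.523 -> Y = -21.569 ✓
  R = -2.911 -> Y = -10.732 ✓
  R = -0.403 -> Y = -3.21 ✓
All samples match this transformation.

(a) 3R - 2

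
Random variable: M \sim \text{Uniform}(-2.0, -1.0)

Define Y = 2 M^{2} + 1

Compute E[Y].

E[Y] = 2*E[M²] + 1
E[M] = -1.5
E[M²] = Var(M) + (E[M])² = 0.083333333 + 2.25 = 2.3333333
E[Y] = 2*2.3333333 + 1 = 5.6666667

5.6666667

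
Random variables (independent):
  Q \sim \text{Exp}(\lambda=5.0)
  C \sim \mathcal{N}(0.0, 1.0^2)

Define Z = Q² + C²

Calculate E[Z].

E[Z] = E[Q²] + E[C²]
E[Q²] = Var(Q) + E[Q]² = 0.04 + 0.04 = 0.08
E[C²] = Var(C) + E[C]² = 1 + 0 = 1
E[Z] = 0.08 + 1 = 1.08

1.08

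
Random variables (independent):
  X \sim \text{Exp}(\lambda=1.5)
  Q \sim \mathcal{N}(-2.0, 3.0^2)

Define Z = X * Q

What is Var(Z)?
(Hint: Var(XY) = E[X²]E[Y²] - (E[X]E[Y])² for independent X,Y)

Var(XY) = E[X²]E[Y²] - (E[X]E[Y])²
E[X] = 0.66666667, Var(X) = 0.44444444
E[Q] = -2, Var(Q) = 9
E[X²] = 0.44444444 + 0.66666667² = 0.88888889
E[Q²] = 9 + (-2)² = 13
Var(Z) = 0.88888889*13 - (0.66666667*(-2))²
= 11.555556 - 1.7777778 = 9.7777778

9.7777778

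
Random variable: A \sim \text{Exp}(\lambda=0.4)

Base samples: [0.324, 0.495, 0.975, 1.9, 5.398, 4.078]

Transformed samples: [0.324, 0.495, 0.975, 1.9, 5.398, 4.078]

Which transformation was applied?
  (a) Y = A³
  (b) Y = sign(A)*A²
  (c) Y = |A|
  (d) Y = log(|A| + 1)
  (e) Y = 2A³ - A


Checking option (c) Y = |A|:
  A = 0.324 -> Y = 0.324 ✓
  A = 0.495 -> Y = 0.495 ✓
  A = 0.975 -> Y = 0.975 ✓
All samples match this transformation.

(c) |A|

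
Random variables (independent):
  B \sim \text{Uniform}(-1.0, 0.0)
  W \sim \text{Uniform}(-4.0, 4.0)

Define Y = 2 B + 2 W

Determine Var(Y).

For independent RVs: Var(aX + bY) = a²Var(X) + b²Var(Y)
Var(B) = 0.083333333
Var(W) = 5.3333333
Var(Y) = 2²*0.083333333 + 2²*5.3333333
= 4*0.083333333 + 4*5.3333333 = 21.666667

21.666667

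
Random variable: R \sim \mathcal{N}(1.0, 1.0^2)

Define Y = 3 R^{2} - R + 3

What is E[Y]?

E[Y] = 3*E[R²] - 1*E[R] + 3
E[R] = 1
E[R²] = Var(R) + (E[R])² = 1 + 1 = 2
E[Y] = 3*2 - 1*1 + 3 = 8

8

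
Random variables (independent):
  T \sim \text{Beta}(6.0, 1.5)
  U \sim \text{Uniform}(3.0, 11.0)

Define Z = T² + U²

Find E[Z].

E[Z] = E[T²] + E[U²]
E[T²] = Var(T) + E[T]² = 0.018823529 + 0.64 = 0.65882353
E[U²] = Var(U) + E[U]² = 5.3333333 + 49 = 54.333333
E[Z] = 0.65882353 + 54.333333 = 54.992157

54.992157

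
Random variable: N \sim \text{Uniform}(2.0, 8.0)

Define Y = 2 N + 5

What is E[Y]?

For Y = 2N + 5:
E[Y] = 2 * E[N] + 5
E[N] = (2 + 8)/2 = 5
E[Y] = 2 * 5 + 5 = 15

15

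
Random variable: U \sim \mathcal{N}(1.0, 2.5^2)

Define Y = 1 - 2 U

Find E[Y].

For Y = -2U + 1:
E[Y] = -2 * E[U] + 1
E[U] = 1.0 = 1
E[Y] = -2 * 1 + 1 = -1

-1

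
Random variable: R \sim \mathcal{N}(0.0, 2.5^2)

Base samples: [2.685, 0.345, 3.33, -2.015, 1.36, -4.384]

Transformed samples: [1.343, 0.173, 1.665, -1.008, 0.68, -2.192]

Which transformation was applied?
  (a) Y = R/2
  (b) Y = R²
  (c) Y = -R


Checking option (a) Y = R/2:
  R = 2.685 -> Y = 1.343 ✓
  R = 0.345 -> Y = 0.173 ✓
  R = 3.33 -> Y = 1.665 ✓
All samples match this transformation.

(a) R/2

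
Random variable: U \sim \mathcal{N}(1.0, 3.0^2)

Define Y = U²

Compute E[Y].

E[U²] = Var(U) + (E[U])² = 9 + 1 = 10

10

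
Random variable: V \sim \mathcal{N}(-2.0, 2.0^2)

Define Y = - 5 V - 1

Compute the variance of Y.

For Y = aV + b: Var(Y) = a² * Var(V)
Var(V) = 2.0^2 = 4
Var(Y) = (-5)² * 4 = 25 * 4 = 100

100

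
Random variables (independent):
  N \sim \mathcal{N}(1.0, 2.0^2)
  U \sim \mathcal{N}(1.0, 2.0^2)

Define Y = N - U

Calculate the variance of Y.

For independent RVs: Var(aX + bY) = a²Var(X) + b²Var(Y)
Var(N) = 4
Var(U) = 4
Var(Y) = 1²*4 + (-1)²*4
= 1*4 + 1*4 = 8

8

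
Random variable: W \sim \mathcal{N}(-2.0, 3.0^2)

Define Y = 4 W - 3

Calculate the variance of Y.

For Y = aW + b: Var(Y) = a² * Var(W)
Var(W) = 3.0^2 = 9
Var(Y) = 4² * 9 = 16 * 9 = 144

144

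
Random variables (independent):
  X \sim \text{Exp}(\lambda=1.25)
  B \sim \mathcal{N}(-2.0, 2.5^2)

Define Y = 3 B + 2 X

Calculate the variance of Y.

For independent RVs: Var(aX + bY) = a²Var(X) + b²Var(Y)
Var(X) = 0.64
Var(B) = 6.25
Var(Y) = 2²*0.64 + 3²*6.25
= 4*0.64 + 9*6.25 = 58.81

58.81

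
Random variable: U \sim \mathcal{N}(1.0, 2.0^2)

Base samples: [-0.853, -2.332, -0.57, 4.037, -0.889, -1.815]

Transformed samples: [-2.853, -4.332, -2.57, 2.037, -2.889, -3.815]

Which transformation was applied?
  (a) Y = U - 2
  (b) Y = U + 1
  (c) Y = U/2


Checking option (a) Y = U - 2:
  U = -0.853 -> Y = -2.853 ✓
  U = -2.332 -> Y = -4.332 ✓
  U = -0.57 -> Y = -2.57 ✓
All samples match this transformation.

(a) U - 2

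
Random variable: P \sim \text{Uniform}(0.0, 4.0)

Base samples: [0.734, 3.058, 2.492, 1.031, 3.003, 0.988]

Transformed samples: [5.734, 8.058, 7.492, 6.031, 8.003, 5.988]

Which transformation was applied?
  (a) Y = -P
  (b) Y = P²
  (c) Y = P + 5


Checking option (c) Y = P + 5:
  P = 0.734 -> Y = 5.734 ✓
  P = 3.058 -> Y = 8.058 ✓
  P = 2.492 -> Y = 7.492 ✓
All samples match this transformation.

(c) P + 5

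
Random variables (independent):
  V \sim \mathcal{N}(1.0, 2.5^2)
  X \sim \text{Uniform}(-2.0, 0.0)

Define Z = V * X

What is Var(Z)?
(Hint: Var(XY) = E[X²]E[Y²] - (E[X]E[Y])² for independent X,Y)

Var(XY) = E[X²]E[Y²] - (E[X]E[Y])²
E[V] = 1, Var(V) = 6.25
E[X] = -1, Var(X) = 0.33333333
E[V²] = 6.25 + 1² = 7.25
E[X²] = 0.33333333 + (-1)² = 1.3333333
Var(Z) = 7.25*1.3333333 - (1*(-1))²
= 9.6666667 - 1 = 8.6666667

8.6666667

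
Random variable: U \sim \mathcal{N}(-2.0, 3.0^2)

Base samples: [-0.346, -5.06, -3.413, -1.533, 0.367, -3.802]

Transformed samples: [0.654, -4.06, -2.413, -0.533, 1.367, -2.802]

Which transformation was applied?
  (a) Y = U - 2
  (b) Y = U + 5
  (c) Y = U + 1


Checking option (c) Y = U + 1:
  U = -0.346 -> Y = 0.654 ✓
  U = -5.06 -> Y = -4.06 ✓
  U = -3.413 -> Y = -2.413 ✓
All samples match this transformation.

(c) U + 1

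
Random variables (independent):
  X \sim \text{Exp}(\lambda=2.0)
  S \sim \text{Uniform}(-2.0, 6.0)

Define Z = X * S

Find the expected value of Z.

For independent RVs: E[XY] = E[X]*E[Y]
E[X] = 0.5
E[S] = 2
E[Z] = 0.5 * 2 = 1

1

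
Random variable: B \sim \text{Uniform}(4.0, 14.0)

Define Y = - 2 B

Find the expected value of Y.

For Y = -2B:
E[Y] = -2 * E[B]
E[B] = (4 + 14)/2 = 9
E[Y] = -2 * 9 = -18

-18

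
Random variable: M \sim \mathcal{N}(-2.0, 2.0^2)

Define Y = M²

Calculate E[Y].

Using E[X²] = Var(X) + (E[X])²:
E[M] = -2
Var(M) = 2.0^2 = 4
E[M²] = 4 + (-2)² = 4 + 4 = 8

8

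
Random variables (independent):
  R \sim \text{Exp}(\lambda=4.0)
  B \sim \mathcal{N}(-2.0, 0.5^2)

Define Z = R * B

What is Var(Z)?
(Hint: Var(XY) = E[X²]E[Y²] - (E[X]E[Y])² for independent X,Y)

Var(XY) = E[X²]E[Y²] - (E[X]E[Y])²
E[R] = 0.25, Var(R) = 0.0625
E[B] = -2, Var(B) = 0.25
E[R²] = 0.0625 + 0.25² = 0.125
E[B²] = 0.25 + (-2)² = 4.25
Var(Z) = 0.125*4.25 - (0.25*(-2))²
= 0.53125 - 0.25 = 0.28125

0.28125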